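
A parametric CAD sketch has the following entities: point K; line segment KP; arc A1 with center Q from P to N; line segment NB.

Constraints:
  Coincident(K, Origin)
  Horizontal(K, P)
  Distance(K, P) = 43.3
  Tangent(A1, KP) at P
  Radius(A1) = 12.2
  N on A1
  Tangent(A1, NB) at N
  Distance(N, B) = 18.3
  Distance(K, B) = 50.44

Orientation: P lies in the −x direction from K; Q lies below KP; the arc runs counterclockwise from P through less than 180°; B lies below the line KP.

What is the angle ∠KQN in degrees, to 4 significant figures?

147.4°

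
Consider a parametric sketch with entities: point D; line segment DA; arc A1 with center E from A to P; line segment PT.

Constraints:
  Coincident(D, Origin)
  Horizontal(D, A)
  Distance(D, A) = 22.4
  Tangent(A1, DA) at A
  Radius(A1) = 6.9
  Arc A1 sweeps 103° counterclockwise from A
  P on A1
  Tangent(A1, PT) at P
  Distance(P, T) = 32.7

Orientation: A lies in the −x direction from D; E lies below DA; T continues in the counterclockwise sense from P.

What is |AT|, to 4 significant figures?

40.32

D is at the origin; DA is horizontal with |DA| = 22.4 and A on the −x side, so A = (-22.40, 0.000). Since A1 is tangent to DA there, EA ⟂ DA, so E = A + (0, -6.9) = (-22.40, -6.900). On A1, A sits at bearing 90° from E; a 103° counterclockwise sweep puts P at bearing 193°, so P = E + 6.9·(cos 193°, sin 193°) = (-29.12, -8.452). A1 meets PT tangentially, so EP is at right angles to PT, so PT runs along (−sin 193°, cos 193°); with |PT| = 32.7, T = (-21.77, -40.31). Then |AT| = |T − A| = 40.32.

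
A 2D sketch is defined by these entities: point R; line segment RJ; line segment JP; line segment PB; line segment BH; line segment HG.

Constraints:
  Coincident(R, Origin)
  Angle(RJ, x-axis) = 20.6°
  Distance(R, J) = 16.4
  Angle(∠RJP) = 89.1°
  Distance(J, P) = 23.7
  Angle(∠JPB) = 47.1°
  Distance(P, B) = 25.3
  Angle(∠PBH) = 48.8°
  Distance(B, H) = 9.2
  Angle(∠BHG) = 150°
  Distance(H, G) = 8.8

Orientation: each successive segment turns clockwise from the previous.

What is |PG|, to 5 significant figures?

14.637

∠PBH = 48.8° gives BH at 25.600° from the x-axis; with |BH| = 9.2, H = (8.3833, -2.6007). ∠BHG = 150.0° gives HG at -4.4000° from the x-axis; with |HG| = 8.8, G = (17.157, -3.2759). Then |PG| = |G − P| = 14.637.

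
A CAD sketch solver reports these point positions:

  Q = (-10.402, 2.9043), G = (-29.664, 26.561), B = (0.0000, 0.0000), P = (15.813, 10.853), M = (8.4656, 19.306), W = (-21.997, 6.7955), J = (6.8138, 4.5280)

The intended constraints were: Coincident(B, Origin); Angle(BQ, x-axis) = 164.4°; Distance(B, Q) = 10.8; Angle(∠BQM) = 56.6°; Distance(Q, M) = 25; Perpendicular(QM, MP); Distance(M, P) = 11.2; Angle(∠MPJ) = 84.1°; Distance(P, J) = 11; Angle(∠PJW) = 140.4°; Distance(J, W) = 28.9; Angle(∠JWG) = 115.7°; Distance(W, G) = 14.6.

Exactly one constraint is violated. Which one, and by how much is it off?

Distance(W, G) = 14.6 — off by 6.60.

B = (0.00, 0.00) ✓; BQ at 164.4° ✓; |BQ| = 10.80 ✓; ∠BQM = 56.60° ✓; |QM| = 25.00 ✓; ∠(QM, MP) = 90.00° ✓; |MP| = 11.20 ✓; ∠MPJ = 84.10° ✓; |PJ| = 11.00 ✓; ∠PJW = 140.4° ✓; |JW| = 28.90 ✓; ∠JWG = 115.7° ✓; |WG| = 21.20 ✗.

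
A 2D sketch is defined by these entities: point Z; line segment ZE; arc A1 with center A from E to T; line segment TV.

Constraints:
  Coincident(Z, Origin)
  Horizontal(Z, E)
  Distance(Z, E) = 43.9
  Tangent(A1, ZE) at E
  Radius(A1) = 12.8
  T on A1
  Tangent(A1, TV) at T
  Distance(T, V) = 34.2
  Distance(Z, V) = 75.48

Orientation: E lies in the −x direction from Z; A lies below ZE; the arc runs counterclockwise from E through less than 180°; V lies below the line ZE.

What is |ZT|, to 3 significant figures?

57.8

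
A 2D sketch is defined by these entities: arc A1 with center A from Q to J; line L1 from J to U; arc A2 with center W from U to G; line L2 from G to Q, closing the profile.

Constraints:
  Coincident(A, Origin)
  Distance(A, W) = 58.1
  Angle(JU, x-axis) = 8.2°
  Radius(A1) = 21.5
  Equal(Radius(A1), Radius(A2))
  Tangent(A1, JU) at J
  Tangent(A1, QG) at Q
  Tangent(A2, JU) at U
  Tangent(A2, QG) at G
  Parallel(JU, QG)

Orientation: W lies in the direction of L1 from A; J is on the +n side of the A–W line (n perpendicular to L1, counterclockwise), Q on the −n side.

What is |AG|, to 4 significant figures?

61.95

Tangency of A1 to both parallel lines with radius 21.5 puts J and Q at A ± 21.5·n: J = (-3.067, 21.28), Q = (3.067, -21.28). Equal radii place U and G the same way about W: U = W + 21.5·n = (54.44, 29.57), G = W − 21.5·n = (60.57, -12.99). Then |AG| = |G − A| = 61.95.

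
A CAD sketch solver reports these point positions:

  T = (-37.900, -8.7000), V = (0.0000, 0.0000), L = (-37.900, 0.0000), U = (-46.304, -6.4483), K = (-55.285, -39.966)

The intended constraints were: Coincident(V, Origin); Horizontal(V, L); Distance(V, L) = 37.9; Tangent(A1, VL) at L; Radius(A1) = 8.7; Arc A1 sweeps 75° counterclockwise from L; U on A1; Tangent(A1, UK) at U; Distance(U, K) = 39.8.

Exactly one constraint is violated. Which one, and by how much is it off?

Distance(U, K) = 39.8 — off by 5.10.

V = (0.00, 0.00) ✓; V.y = 0.00, L.y = 0.00 ✓; |VL| = 37.90 ✓; ∠(TL, LV) = 90.00° ✓; |TL| = 8.700 ✓; bearing(T→U) − bearing(T→L) = 75.00° ✓; |TU| = 8.700 ✓; ∠(TU, UK) = 90.00° ✓; |UK| = 34.70 ✗.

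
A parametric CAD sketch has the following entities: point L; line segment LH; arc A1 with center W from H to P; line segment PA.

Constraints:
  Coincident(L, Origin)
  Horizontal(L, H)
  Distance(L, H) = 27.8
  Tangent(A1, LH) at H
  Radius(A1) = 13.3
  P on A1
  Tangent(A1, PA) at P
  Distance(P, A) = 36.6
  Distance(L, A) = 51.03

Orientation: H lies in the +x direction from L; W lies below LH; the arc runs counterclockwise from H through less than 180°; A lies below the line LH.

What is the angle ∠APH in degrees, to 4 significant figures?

136.2°

L is at the origin; LH is horizontal with |LH| = 27.8 and H on the +x side, so H = (27.80, 0.000). A1 meets LH tangentially, so WH is at right angles to LH, so W = H + (0, -13.3) = (27.80, -13.30). Since WP ⟂ PA (tangency), |WA| = √(13.3² + 36.6²) = 38.94 regardless of where P sits on A1. So A lies on both circle(L, 51.03) and circle(W, 38.94); the below-LH intersection is A = (13.04, -49.34). P is the foot of the tangent from A: P = (14.51, -12.77).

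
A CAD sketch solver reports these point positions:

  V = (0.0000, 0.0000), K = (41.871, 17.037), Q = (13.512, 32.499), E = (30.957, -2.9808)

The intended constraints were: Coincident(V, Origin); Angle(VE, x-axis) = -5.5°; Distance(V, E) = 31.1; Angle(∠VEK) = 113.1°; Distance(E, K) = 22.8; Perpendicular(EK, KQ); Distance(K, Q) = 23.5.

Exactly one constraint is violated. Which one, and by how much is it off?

Distance(K, Q) = 23.5 — off by 8.80.

V = (0.00, 0.00) ✓; VE at -5.500° ✓; |VE| = 31.10 ✓; ∠VEK = 113.1° ✓; |EK| = 22.80 ✓; ∠(EK, KQ) = 90.00° ✓; |KQ| = 32.30 ✗.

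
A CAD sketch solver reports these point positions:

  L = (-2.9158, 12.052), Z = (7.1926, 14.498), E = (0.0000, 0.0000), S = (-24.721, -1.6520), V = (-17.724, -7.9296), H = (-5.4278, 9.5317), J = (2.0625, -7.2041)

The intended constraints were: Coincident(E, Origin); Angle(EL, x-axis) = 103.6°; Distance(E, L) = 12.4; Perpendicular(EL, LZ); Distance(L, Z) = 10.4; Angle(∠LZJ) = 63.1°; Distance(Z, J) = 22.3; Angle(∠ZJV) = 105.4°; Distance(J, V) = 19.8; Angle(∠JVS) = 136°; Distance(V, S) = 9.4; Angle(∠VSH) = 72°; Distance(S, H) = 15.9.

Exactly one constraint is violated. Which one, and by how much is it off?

Distance(S, H) = 15.9 — off by 6.40.

E = (0.00, 0.00) ✓; EL at 103.6° ✓; |EL| = 12.40 ✓; ∠(EL, LZ) = 90.00° ✓; |LZ| = 10.40 ✓; ∠LZJ = 63.10° ✓; |ZJ| = 22.30 ✓; ∠ZJV = 105.4° ✓; |JV| = 19.80 ✓; ∠JVS = 136.0° ✓; |VS| = 9.400 ✓; ∠VSH = 72.00° ✓; |SH| = 22.30 ✗.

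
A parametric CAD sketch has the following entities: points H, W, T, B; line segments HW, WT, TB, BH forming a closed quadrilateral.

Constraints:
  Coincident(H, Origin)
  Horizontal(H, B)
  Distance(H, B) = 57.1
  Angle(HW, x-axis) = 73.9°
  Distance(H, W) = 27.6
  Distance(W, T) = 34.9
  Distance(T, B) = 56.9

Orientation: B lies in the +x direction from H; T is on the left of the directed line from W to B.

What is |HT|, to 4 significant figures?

60.56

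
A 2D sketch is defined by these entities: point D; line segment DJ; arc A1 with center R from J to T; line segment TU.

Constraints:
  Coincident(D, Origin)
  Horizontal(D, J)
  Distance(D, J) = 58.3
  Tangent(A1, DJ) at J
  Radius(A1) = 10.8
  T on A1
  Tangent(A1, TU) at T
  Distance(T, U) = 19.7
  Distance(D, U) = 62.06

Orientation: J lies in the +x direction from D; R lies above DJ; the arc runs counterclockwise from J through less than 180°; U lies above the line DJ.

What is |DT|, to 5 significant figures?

68.658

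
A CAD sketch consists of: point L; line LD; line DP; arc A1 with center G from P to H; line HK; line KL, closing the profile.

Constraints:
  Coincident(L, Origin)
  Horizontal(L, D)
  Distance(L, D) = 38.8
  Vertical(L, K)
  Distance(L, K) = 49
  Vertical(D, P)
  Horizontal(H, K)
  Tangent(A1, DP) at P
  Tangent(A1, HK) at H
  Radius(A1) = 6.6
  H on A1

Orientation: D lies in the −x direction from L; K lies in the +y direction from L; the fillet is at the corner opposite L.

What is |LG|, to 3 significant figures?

53.2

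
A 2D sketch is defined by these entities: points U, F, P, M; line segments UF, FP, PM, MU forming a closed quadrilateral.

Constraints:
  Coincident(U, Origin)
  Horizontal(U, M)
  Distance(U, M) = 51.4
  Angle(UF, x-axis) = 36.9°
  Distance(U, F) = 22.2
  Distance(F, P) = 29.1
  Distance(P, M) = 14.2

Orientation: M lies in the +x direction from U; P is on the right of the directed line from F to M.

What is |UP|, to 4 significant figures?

39.45

Checks: |FP| = 29.10 ✓; |PM| = 14.20 ✓.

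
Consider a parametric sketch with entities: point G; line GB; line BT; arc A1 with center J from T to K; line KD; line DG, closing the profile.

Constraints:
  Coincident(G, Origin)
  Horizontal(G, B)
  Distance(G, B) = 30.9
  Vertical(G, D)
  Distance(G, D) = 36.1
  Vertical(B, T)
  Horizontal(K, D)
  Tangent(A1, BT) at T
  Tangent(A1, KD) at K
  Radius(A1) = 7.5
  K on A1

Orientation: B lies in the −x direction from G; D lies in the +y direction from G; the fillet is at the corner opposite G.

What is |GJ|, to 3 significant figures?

37.0

G is at the origin; G and B share the same y with |GB| = 30.9 and B on the −x side, so B = (-30.9, 0.00). GD is vertical with |GD| = 36.1 and D on the +y side, so D = (0.00, 36.1). The virtual corner opposite G is at (-30.9, 36.1). A1 meets BT tangentially, so JT is at right angles to BT and the tangent condition forces JK to be normal to KD, with radius 7.5, so the center J sits 7.5 in from both sides at J = (-23.4, 28.6). Then |GJ| = |J − G| = 37.0.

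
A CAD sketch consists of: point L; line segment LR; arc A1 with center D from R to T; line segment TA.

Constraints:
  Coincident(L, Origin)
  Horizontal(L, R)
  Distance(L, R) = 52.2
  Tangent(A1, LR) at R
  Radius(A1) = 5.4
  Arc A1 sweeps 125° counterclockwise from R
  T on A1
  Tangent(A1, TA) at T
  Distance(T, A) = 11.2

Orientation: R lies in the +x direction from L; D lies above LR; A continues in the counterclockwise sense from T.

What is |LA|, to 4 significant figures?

53.22

On A1, R sits at bearing -90° from D; a 125° counterclockwise sweep puts T at bearing 35°, so T = D + 5.4·(cos 35°, sin 35°) = (56.62, 8.497). A1 meets TA tangentially, so DT is at right angles to TA, so TA runs along (−sin 35°, cos 35°); with |TA| = 11.2, A = (50.20, 17.67). Then |LA| = |A − L| = 53.22.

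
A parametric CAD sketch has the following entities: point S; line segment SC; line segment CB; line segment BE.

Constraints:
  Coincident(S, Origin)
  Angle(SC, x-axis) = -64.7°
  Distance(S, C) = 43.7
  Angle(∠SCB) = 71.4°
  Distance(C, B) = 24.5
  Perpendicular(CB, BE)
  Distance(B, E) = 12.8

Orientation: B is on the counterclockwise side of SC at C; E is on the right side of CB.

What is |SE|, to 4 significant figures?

55.24

S is at the origin; SC runs at -64.7° with length 43.7, so C = 43.7·(cos -64.7°, sin -64.7°) = (18.68, -39.51). ∠SCB = 71.4°, so CB runs at -64.7° + (180° − 71.4°) = 43.90° from the x-axis; with |CB| = 24.5, B = C + 24.5·(cos 43.90°, sin 43.90°) = (36.33, -22.52). The perpendicularity gives BE at right angles to CB; with |BE| = 12.8 on the right of CB, E = B + 12.8·(0.6934, -0.7206) = (45.20, -31.74). Then |SE| = |E − S| = 55.24.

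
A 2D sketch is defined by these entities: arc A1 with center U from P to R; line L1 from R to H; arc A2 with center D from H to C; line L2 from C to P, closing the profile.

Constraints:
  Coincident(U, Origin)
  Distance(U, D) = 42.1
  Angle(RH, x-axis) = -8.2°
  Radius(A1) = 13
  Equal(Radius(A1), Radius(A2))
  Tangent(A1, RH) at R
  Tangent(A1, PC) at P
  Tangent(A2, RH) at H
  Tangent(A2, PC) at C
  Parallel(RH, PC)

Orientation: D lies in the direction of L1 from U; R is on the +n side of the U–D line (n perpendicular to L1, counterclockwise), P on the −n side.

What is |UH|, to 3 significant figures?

44.1

The slot axis is L1's direction at -8.2°, so u = (cos -8.2°, sin -8.2°) = (0.990, -0.143) and n = (−sin -8.2°, cos -8.2°) = (0.143, 0.990). U is at the origin and D lies 42.1 along u from U, so D = 42.1·u = (41.7, -6.00). Tangency of A1 to both parallel lines with radius 13.0 puts R and P at U ± 13.0·n: R = (1.85, 12.9), P = (-1.85, -12.9). Equal radii place H and C the same way about D: H = D + 13.0·n = (43.5, 6.86), C = D − 13.0·n = (39.8, -18.9). Then |UH| = |H − U| = 44.1.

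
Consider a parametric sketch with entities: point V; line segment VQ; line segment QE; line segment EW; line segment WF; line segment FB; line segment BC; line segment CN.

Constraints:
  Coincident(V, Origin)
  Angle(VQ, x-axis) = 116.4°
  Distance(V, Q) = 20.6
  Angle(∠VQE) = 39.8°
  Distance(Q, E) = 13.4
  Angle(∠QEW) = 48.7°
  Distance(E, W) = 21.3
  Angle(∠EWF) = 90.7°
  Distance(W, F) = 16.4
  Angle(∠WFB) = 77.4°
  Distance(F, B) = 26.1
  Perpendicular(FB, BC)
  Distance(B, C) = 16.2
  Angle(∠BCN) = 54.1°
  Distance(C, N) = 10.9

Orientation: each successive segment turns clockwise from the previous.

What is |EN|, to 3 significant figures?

7.37

V is at the origin; VQ runs at 116.4° with length 20.6, so Q = (-9.16, 18.5). ∠VQE = 39.8° gives QE at -23.8° from the x-axis; with |QE| = 13.4, E = (3.10, 13.0). ∠QEW = 48.7° gives EW at -155° from the x-axis; with |EW| = 21.3, W = (-16.2, 4.08). ∠EWF = 90.7° gives WF at 116° from the x-axis; with |WF| = 16.4, F = (-23.3, 18.9). ∠WFB = 77.4° gives FB at 13.0° from the x-axis; with |FB| = 26.1, B = (2.13, 24.7). The perpendicularity gives BC at right angles to FB, so BC runs at -77.0°; with |BC| = 16.2, C = (5.77, 8.95). ∠BCN = 54.1° gives CN at 157° from the x-axis; with |CN| = 10.9, N = (-4.27, 13.2). Then |EN| = |N − E| = 7.37.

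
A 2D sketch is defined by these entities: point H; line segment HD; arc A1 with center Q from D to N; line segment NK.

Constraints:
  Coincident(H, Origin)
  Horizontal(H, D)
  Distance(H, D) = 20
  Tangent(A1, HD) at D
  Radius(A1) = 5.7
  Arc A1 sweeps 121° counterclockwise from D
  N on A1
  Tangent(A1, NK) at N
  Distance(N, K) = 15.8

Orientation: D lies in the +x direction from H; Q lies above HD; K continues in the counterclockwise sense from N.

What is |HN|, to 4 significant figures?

26.34

The tangent condition forces QD to be normal to HD, so Q = D + (0, 5.7) = (20.00, 5.700). On A1, D sits at bearing -90° from Q; a 121° counterclockwise sweep puts N at bearing 31°, so N = Q + 5.7·(cos 31°, sin 31°) = (24.89, 8.636). Then |HN| = |N − H| = 26.34.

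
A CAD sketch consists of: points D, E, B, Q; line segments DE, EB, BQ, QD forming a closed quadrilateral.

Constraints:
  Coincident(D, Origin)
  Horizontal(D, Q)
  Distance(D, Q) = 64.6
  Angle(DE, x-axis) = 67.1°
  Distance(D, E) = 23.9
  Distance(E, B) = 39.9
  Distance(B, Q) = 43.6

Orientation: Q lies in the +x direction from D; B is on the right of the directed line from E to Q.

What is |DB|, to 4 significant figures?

28.17

Checks: |EB| = 39.90 ✓; |BQ| = 43.60 ✓.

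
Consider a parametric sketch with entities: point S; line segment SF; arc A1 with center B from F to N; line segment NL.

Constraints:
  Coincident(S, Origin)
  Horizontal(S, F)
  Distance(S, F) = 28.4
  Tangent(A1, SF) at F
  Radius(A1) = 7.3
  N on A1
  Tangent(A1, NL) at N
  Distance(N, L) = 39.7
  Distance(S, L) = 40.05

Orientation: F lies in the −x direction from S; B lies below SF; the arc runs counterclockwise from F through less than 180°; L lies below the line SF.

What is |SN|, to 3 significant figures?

35.7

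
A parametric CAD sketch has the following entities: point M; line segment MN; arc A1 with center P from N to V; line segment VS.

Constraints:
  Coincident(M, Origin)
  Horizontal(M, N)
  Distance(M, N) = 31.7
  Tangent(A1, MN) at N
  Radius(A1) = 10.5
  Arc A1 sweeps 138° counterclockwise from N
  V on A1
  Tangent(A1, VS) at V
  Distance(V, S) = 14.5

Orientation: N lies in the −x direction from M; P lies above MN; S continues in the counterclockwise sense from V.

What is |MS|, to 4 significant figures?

45.18

M is at the origin; MN is horizontal with |MN| = 31.7 and N on the −x side, so N = (-31.70, 0.000). Tangency of A1 to MN means the radius PN is perpendicular to MN, so P = N + (0, 10.5) = (-31.70, 10.50). On A1, N sits at bearing -90° from P; a 138° counterclockwise sweep puts V at bearing 48°, so V = P + 10.5·(cos 48°, sin 48°) = (-24.67, 18.30). A1 meets VS tangentially, so PV is at right angles to VS, so VS runs along (−sin 48°, cos 48°); with |VS| = 14.5, S = (-35.45, 28.01). Then |MS| = |S − M| = 45.18.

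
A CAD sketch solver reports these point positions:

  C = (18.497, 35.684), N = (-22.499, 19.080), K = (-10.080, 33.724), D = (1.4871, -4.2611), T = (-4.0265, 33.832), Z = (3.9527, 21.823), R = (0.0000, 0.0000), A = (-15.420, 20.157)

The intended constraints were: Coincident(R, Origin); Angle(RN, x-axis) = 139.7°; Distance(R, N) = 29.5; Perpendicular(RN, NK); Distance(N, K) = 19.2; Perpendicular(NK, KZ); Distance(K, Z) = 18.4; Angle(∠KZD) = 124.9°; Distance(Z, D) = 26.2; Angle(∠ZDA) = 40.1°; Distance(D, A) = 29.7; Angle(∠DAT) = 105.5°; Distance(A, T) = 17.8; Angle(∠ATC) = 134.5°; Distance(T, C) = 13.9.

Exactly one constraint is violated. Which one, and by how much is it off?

Distance(T, C) = 13.9 — off by 8.70.

R = (0.00, 0.00) ✓; RN at 139.7° ✓; |RN| = 29.50 ✓; ∠(RN, NK) = 90.00° ✓; |NK| = 19.20 ✓; ∠(NK, KZ) = 90.00° ✓; |KZ| = 18.40 ✓; ∠KZD = 124.9° ✓; |ZD| = 26.20 ✓; ∠ZDA = 40.10° ✓; |DA| = 29.70 ✓; ∠DAT = 105.5° ✓; |AT| = 17.80 ✓; ∠ATC = 134.5° ✓; |TC| = 22.60 ✗.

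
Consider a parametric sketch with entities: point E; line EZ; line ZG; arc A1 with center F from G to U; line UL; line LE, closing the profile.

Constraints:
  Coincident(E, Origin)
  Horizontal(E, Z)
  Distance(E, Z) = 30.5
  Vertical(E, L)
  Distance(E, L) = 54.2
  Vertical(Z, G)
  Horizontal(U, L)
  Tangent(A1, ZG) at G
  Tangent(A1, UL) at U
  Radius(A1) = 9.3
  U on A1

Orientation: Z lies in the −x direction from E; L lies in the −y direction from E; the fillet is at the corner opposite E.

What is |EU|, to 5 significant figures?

58.199

E is at the origin; E and Z share the same y with |EZ| = 30.5 and Z on the −x side, so Z = (-30.500, 0.0000). EL is vertical with |EL| = 54.2 and L on the −y side, so L = (0.0000, -54.200). The virtual corner opposite E is at (-30.500, -54.200). The tangent condition forces FG to be normal to ZG and since A1 is tangent to UL there, FU ⟂ UL, with radius 9.3, so the center F sits 9.3 in from both sides at F = (-21.200, -44.900). That places the tangent points at G = (-30.500, -44.900) on ZG and U = (-21.200, -54.200) on UL. Then |EU| = |U − E| = 58.199.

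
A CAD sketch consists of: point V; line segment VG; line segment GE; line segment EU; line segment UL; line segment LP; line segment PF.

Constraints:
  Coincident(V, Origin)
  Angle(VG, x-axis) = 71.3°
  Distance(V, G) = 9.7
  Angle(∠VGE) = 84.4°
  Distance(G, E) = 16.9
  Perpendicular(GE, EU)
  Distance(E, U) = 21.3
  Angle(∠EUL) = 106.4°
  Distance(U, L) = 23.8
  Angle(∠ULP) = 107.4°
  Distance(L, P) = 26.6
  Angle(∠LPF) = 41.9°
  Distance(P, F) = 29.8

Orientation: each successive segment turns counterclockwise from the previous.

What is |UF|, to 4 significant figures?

11.87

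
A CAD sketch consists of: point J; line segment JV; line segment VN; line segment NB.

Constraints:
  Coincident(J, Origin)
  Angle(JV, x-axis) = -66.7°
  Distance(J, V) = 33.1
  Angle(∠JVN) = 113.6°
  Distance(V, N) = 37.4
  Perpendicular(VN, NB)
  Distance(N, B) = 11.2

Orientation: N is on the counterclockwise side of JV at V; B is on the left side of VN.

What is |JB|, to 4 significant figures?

54.14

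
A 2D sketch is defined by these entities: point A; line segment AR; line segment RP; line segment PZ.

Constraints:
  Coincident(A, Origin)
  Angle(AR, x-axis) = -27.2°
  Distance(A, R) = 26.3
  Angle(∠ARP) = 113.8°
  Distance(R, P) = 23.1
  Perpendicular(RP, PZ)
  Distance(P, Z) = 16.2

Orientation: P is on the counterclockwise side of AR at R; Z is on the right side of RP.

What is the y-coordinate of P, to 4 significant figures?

2.516

A is at the origin; AR runs at -27.2° with length 26.3, so R = 26.3·(cos -27.2°, sin -27.2°) = (23.39, -12.02). ∠ARP = 113.8°, so RP runs at -27.2° + (180° − 113.8°) = 39.00° from the x-axis; with |RP| = 23.1, P = R + 23.1·(cos 39.00°, sin 39.00°) = (41.34, 2.516). So P.y = 2.516.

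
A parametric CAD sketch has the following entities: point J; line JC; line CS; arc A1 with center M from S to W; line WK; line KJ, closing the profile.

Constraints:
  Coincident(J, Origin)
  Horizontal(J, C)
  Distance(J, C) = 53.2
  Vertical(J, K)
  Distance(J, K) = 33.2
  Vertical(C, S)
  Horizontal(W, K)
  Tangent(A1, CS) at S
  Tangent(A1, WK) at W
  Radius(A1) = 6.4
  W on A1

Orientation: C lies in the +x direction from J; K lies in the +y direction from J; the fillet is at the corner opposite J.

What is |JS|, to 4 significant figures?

59.57

J is at the origin; J and C share the same y with |JC| = 53.2 and C on the +x side, so C = (53.20, 0.000). J and K share the same x with |JK| = 33.2 and K on the +y side, so K = (0.000, 33.20). The virtual corner opposite J is at (53.20, 33.20). Tangency of A1 to CS means the radius MS is perpendicular to CS and A1 meets WK tangentially, so MW is at right angles to WK, with radius 6.4, so the center M sits 6.4 in from both sides at M = (46.80, 26.80). That places the tangent points at S = (53.20, 26.80) on CS and W = (46.80, 33.20) on WK. Then |JS| = |S − J| = 59.57.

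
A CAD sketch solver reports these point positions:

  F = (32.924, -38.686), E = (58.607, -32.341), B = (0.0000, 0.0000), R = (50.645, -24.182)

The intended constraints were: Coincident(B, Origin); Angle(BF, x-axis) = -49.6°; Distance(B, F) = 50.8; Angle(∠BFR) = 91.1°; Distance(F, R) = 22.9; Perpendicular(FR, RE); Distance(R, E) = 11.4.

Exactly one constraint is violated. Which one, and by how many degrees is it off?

Perpendicular(FR, RE) — off by 5.00°.

B = (0.00, 0.00) ✓; BF at -49.60° ✓; |BF| = 50.80 ✓; ∠BFR = 91.10° ✓; |FR| = 22.90 ✓; ∠(FR, RE) = 85.00° ✗; |RE| = 11.40 ✓.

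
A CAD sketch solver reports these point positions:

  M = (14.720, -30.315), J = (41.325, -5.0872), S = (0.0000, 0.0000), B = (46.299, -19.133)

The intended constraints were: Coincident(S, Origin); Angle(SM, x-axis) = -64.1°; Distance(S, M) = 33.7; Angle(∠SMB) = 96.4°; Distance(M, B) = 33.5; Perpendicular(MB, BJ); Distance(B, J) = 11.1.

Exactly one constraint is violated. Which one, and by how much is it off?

Distance(B, J) = 11.1 — off by 3.80.

S = (0.00, 0.00) ✓; SM at -64.10° ✓; |SM| = 33.70 ✓; ∠SMB = 96.40° ✓; |MB| = 33.50 ✓; ∠(MB, BJ) = 90.00° ✓; |BJ| = 14.90 ✗.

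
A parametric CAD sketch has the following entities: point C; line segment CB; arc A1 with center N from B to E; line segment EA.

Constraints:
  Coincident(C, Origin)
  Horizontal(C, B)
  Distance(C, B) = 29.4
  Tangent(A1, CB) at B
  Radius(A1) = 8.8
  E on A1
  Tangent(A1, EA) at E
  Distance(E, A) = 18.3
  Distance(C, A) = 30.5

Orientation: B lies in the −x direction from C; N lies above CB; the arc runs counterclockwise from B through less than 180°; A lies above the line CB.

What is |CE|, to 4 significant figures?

21.95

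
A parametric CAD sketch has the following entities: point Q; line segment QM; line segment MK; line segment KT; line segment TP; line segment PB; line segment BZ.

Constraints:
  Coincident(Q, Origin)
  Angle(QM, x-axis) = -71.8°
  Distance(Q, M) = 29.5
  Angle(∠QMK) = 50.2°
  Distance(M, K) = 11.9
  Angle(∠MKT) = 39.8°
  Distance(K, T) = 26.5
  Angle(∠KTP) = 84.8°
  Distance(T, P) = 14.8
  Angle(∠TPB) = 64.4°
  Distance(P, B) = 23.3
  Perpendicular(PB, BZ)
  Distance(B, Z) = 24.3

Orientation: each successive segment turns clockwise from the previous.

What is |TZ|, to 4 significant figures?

20.14

Q is at the origin; QM runs at -71.8° with length 29.5, so M = (9.214, -28.02). ∠QMK = 50.2° gives MK at 158.4° from the x-axis; with |MK| = 11.9, K = (-1.850, -23.64). ∠MKT = 39.8° gives KT at 18.20° from the x-axis; with |KT| = 26.5, T = (23.32, -15.37). ∠KTP = 84.8° gives TP at -77.00° from the x-axis; with |TP| = 14.8, P = (26.65, -29.79). ∠TPB = 64.4° gives PB at 167.4° from the x-axis; with |PB| = 23.3, B = (3.914, -24.70). PB is perpendicular to BZ, so BZ runs at 77.40°; with |BZ| = 24.3, Z = (9.215, -0.9898). Then |TZ| = |Z − T| = 20.14.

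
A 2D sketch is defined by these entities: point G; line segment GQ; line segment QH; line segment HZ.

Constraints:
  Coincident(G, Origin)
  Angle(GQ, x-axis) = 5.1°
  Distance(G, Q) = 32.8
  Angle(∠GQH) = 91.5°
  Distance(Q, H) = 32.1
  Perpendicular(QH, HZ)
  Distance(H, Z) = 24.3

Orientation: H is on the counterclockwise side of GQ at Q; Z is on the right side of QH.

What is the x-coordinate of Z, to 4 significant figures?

54.91

∠GQH = 91.5°, so QH runs at 5.1° + (180° − 91.5°) = 93.60° from the x-axis; with |QH| = 32.1, H = Q + 32.1·(cos 93.60°, sin 93.60°) = (30.65, 34.95). The perpendicularity gives HZ at right angles to QH; with |HZ| = 24.3 on the right of QH, Z = H + 24.3·(0.9980, 0.06279) = (54.91, 36.48). So Z.x = 54.91.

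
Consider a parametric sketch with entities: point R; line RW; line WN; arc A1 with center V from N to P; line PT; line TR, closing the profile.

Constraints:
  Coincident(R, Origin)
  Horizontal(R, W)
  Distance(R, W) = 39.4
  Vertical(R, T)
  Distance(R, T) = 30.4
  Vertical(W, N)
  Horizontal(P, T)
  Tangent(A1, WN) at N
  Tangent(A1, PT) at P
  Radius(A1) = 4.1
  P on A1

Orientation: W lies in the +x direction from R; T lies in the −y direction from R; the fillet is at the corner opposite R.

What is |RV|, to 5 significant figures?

44.020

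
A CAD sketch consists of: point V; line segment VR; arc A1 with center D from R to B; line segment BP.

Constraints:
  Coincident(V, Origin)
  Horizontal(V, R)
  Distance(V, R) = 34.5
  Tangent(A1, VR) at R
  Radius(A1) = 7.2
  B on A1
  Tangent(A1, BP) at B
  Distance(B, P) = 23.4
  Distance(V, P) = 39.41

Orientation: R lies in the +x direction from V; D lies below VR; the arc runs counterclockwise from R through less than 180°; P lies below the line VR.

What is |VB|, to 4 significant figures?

28.12

Checks: |DB| = 7.200 ✓; ∠(DB, BP) = 90.00° ✓; |BP| = 23.40 ✓; |VP| = 39.41 ✓.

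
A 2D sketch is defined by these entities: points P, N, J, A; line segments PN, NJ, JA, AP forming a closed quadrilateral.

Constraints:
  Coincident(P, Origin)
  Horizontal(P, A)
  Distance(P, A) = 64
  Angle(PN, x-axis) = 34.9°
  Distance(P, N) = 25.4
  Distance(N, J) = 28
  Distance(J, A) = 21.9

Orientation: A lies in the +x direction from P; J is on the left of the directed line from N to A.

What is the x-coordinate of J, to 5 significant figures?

48.804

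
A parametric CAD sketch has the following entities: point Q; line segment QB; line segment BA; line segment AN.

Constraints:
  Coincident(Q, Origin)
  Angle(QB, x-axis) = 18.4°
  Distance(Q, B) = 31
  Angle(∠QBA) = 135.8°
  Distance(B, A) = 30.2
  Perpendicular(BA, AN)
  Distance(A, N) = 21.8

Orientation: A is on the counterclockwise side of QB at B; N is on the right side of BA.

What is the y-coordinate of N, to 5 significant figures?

26.565

Q is at the origin; QB runs at 18.4° with length 31.0, so B = 31.0·(cos 18.4°, sin 18.4°) = (29.415, 9.7851). ∠QBA = 135.8°, so BA runs at 18.4° + (180° − 135.8°) = 62.600° from the x-axis; with |BA| = 30.2, A = B + 30.2·(cos 62.600°, sin 62.600°) = (43.313, 36.597). The perpendicularity gives AN at right angles to BA; with |AN| = 21.8 on the right of BA, N = A + 21.8·(0.88782, -0.46020) = (62.668, 26.565). So N.y = 26.565.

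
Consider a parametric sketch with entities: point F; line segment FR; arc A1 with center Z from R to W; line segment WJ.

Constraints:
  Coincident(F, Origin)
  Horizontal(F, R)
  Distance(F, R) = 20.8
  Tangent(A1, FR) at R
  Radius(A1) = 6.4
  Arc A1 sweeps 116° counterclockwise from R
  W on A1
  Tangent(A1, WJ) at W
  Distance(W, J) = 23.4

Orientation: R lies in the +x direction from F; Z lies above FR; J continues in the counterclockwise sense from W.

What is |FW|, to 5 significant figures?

28.103

F is at the origin; FR is horizontal with |FR| = 20.8 and R on the +x side, so R = (20.800, 0.0000). Since A1 is tangent to FR there, ZR ⟂ FR, so Z = R + (0, 6.4) = (20.800, 6.4000). On A1, R sits at bearing -90° from Z; a 116° counterclockwise sweep puts W at bearing 26°, so W = Z + 6.4·(cos 26°, sin 26°) = (26.552, 9.2056). Then |FW| = |W − F| = 28.103.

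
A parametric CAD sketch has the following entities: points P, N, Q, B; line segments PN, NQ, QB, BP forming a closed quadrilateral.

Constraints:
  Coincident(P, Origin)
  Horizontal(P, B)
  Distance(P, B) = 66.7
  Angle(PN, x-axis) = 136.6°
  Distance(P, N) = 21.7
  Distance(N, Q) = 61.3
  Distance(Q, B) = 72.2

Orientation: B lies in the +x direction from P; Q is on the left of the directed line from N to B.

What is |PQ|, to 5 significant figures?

65.148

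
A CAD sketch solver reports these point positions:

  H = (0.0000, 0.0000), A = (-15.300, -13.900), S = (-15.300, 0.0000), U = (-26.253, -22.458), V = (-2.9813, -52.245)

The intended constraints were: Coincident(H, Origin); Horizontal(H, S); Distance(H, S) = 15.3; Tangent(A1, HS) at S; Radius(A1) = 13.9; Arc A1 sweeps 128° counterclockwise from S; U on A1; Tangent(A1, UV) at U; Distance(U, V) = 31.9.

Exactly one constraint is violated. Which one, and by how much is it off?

Distance(U, V) = 31.9 — off by 5.90.

H = (0.00, 0.00) ✓; H.y = 0.00, S.y = 0.00 ✓; |HS| = 15.30 ✓; ∠(AS, SH) = 90.00° ✓; |AS| = 13.90 ✓; bearing(A→U) − bearing(A→S) = 128.0° ✓; |AU| = 13.90 ✓; ∠(AU, UV) = 90.00° ✓; |UV| = 37.80 ✗.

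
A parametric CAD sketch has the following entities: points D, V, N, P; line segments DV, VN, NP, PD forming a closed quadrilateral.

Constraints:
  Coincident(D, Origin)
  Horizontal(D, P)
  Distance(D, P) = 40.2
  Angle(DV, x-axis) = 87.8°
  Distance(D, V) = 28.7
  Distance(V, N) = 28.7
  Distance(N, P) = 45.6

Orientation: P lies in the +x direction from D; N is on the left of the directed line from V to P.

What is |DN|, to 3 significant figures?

50.4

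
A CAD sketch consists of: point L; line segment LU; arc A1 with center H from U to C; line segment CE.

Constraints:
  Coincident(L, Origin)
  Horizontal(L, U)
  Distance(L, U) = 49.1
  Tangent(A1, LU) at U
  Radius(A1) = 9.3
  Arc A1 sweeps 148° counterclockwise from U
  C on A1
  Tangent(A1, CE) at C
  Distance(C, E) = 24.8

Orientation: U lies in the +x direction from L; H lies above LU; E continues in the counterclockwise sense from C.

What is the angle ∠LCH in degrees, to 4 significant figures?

40.35°

Since A1 is tangent to LU there, HU ⟂ LU, so H = U + (0, 9.3) = (49.10, 9.300). On A1, U sits at bearing -90° from H; a 148° counterclockwise sweep puts C at bearing 58°, so C = H + 9.3·(cos 58°, sin 58°) = (54.03, 17.19). Then cos ∠LCH = CL·CH / (|CL||CH|), giving 40.35°.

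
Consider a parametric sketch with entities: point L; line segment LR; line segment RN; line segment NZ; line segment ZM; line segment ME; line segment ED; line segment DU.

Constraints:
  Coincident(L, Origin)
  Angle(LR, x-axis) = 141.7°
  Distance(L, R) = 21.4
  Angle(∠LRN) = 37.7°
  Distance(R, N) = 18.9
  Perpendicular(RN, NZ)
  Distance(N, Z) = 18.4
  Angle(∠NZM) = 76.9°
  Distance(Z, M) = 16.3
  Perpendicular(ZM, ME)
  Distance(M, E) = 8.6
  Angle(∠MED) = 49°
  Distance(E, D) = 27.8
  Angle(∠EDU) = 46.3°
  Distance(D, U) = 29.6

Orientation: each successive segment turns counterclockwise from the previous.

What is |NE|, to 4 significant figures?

15.30

∠NZM = 76.9° gives ZM at 117.1° from the x-axis; with |ZM| = 16.3, M = (-1.794, 13.89). ZM ⟂ ME, so ME runs at -152.9°; with |ME| = 8.6, E = (-9.450, 9.969). Then |NE| = |E − N| = 15.30.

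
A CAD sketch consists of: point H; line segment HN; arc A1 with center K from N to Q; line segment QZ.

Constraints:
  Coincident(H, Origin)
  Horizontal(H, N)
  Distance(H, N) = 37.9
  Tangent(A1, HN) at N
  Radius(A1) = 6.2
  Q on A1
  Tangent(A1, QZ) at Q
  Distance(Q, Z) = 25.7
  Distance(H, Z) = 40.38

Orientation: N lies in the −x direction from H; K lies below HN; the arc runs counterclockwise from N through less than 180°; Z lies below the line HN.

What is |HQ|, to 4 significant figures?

43.93

Checks: |KQ| = 6.200 ✓; ∠(KQ, QZ) = 90.00° ✓; |QZ| = 25.70 ✓; |HZ| = 40.38 ✓.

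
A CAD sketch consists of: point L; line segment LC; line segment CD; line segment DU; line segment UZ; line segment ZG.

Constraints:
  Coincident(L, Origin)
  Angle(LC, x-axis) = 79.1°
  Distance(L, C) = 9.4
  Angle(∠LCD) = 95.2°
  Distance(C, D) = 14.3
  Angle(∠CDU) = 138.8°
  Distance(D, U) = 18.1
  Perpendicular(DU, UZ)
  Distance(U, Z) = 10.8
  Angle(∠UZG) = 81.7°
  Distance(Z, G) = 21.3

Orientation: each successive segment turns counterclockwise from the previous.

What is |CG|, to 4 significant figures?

7.965

L is at the origin; LC runs at 79.1° with length 9.4, so C = (1.777, 9.230). ∠LCD = 95.2° gives CD at 163.9° from the x-axis; with |CD| = 14.3, D = (-11.96, 13.20). ∠CDU = 138.8° gives DU at -154.9° from the x-axis; with |DU| = 18.1, U = (-28.35, 5.518). DU is perpendicular to UZ, so UZ runs at -64.90°; with |UZ| = 10.8, Z = (-23.77, -4.262). ∠UZG = 81.7° gives ZG at 33.40° from the x-axis; with |ZG| = 21.3, G = (-5.989, 7.463). Then |CG| = |G − C| = 7.965.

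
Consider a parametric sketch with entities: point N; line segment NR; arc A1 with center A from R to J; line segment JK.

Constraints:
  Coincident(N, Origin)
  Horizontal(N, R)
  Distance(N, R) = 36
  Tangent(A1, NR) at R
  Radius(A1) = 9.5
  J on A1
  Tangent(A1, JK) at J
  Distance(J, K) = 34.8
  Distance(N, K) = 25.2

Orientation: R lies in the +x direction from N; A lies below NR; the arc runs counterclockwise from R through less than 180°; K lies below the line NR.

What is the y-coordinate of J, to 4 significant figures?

-2.293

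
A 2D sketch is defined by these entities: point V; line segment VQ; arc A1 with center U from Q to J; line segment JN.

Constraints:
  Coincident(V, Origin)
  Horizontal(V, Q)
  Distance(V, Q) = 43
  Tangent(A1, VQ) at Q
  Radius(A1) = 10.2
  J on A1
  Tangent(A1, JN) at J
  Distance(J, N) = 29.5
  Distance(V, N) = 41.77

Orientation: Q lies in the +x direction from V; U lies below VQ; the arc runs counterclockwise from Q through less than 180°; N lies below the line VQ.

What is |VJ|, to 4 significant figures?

34.07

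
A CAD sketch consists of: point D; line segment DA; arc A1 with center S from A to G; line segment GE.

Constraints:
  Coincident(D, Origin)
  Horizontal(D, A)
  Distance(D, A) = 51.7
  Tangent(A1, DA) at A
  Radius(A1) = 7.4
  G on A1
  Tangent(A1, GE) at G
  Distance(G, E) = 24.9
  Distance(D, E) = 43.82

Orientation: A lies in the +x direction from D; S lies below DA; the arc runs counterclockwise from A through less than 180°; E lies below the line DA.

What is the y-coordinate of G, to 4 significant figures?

-4.307

Checks: |SG| = 7.400 ✓; ∠(SG, GE) = 90.00° ✓; |GE| = 24.90 ✓; |DE| = 43.82 ✓.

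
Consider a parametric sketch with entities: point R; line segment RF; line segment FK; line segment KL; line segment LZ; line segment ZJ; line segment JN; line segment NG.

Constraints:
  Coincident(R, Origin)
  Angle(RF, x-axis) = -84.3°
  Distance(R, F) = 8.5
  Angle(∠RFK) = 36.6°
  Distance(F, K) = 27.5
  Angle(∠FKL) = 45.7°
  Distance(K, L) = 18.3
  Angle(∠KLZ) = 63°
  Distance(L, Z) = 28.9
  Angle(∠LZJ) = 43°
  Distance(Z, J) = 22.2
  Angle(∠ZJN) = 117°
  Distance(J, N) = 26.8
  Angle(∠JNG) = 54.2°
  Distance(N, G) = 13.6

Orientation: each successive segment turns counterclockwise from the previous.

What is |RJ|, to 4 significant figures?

20.20

R is at the origin; RF runs at -84.3° with length 8.5, so F = (0.8442, -8.458). ∠RFK = 36.6° gives FK at 59.10° from the x-axis; with |FK| = 27.5, K = (14.97, 15.14). ∠FKL = 45.7° gives KL at -166.6° from the x-axis; with |KL| = 18.3, L = (-2.835, 10.90). ∠KLZ = 63.0° gives LZ at -49.60° from the x-axis; with |LZ| = 28.9, Z = (15.90, -11.11). ∠LZJ = 43.0° gives ZJ at 87.40° from the x-axis; with |ZJ| = 22.2, J = (16.90, 11.07). Then |RJ| = |J − R| = 20.20.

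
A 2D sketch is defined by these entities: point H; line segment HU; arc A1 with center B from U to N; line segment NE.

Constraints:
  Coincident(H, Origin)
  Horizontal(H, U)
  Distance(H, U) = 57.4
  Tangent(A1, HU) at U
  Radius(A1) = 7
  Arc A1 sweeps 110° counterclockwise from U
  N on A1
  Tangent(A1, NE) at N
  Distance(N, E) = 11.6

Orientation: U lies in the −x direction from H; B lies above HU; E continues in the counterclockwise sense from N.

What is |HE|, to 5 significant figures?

58.427

On A1, U sits at bearing -90° from B; a 110° counterclockwise sweep puts N at bearing 20°, so N = B + 7.0·(cos 20°, sin 20°) = (-50.822, 9.3941). Tangency of A1 to NE means the radius BN is perpendicular to NE, so NE runs along (−sin 20°, cos 20°); with |NE| = 11.6, E = (-54.790, 20.295). Then |HE| = |E − H| = 58.427.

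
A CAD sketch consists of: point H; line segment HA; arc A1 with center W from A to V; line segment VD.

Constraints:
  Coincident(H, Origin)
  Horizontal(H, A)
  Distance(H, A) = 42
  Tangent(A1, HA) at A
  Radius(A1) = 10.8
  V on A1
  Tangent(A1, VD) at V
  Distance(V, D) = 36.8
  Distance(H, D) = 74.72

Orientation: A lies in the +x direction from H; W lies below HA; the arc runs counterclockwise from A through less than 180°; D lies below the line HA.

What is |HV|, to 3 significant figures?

38.8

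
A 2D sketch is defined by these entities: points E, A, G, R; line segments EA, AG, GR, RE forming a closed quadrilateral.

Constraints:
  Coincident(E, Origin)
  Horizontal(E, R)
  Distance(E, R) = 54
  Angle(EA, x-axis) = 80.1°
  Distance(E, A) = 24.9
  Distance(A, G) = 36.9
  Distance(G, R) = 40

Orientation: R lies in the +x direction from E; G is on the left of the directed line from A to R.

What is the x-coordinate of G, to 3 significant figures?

39.0

Checks: |AG| = 36.90 ✓; |GR| = 40.00 ✓.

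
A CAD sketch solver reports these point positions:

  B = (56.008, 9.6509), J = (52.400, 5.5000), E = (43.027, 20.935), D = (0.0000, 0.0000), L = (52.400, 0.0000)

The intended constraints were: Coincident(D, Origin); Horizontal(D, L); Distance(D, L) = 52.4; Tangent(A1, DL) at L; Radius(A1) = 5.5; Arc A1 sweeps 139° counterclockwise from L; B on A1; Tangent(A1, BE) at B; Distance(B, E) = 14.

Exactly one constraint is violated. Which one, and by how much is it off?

Distance(B, E) = 14 — off by 3.20.

D = (0.00, 0.00) ✓; D.y = 0.00, L.y = 0.00 ✓; |DL| = 52.40 ✓; ∠(JL, LD) = 90.00° ✓; |JL| = 5.500 ✓; bearing(J→B) − bearing(J→L) = 139.0° ✓; |JB| = 5.500 ✓; ∠(JB, BE) = 90.00° ✓; |BE| = 17.20 ✗.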